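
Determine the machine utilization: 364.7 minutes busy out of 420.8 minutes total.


Utilization = busy / total × 100
= 364.7 / 420.8 × 100
= 86.7%


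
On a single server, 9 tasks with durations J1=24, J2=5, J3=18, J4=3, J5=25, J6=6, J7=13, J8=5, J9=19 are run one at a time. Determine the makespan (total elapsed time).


Sequential makespan: sum all processing times
= 24 + 5 + 18 + 3 + 25 + 6 + 13 + 5 + 19
= 118 time units


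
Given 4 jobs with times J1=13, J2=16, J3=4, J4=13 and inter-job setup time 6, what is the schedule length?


Makespan = Σ processing + (n-1) × setup
= (13 + 16 + 4 + 13) + (4-1)×6
= 46 + 18
= 64 time units


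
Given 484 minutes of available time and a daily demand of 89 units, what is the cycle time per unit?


Cycle time = available time / demand
= 484 / 89
= 5.44 min/unit


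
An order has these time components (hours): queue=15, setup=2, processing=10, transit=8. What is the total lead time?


Lead time = queue + setup + processing + transit
= 15 + 2 + 10 + 8
= 35 hours


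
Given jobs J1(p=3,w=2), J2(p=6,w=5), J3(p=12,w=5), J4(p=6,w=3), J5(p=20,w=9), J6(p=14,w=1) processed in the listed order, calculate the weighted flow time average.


Completion times:
  J1: C=3, w×C=2×3=6
  J2: C=9, w×C=5×9=45
  J3: C=21, w×C=5×21=105
  J4: C=27, w×C=3×27=81
  J5: C=47, w×C=9×47=423
  J6: C=61, w×C=1×61=61
Sum w×C = 721
Sum w = 25
Weighted avg = 721/25
= 28.84


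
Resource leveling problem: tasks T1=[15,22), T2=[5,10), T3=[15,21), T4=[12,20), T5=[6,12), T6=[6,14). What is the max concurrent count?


Check each time point for overlaps:
  t=6: 3 tasks active (T2, T5, T6)
Max concurrent = 3


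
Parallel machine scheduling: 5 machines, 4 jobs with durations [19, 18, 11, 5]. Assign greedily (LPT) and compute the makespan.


Jobs (LPT sorted): [19, 18, 11, 5]
Machines: 5
  J=19 → Machine 1 (load: 0+19=19)
  J=18 → Machine 2 (load: 0+18=18)
  J=11 → Machine 3 (load: 0+11=11)
  J=5 → Machine 4 (load: 0+5=5)
Machine loads: [19, 18, 11, 5, 0]
Makespan = max = 19 time units


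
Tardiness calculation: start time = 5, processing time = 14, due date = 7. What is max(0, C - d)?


Completion = start + processing = 5 + 14 = 19
Tardiness = max(0, C - d) = max(0, 19 - 7)
= max(0, 12)
= 12


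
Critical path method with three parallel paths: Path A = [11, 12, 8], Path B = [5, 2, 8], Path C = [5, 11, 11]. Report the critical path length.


Path A: 11 + 12 + 8 = 31
Path B: 5 + 2 + 8 = 15
Path C: 5 + 11 + 11 = 27
Critical path = longest = max(31, 15, 27)
= 31 (Path A)


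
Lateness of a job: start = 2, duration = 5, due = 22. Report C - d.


Completion = 2 + 5 = 7
Lateness = C - d = 7 - 22
= -15


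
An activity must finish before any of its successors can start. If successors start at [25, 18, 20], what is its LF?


LF = min of all successor start times
Successors start at: [25, 18, 20]
LF = min(25, 18, 20)
= 18


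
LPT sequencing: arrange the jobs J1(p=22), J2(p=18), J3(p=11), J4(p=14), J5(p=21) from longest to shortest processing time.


LPT: sort by longest processing time first
  J1: p=22
  J5: p=21
  J2: p=18
  J4: p=14
  J3: p=11
Order: J1 → J5 → J2 → J4 → J3


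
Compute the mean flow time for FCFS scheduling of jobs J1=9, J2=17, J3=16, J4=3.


Completion times:
  J1: completes at 9
  J2: completes at 26
  J3: completes at 42
  J4: completes at 45
Sum = 122
Average = 122/4
= 30.50


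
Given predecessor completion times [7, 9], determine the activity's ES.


ES = max of all predecessor completion times
Predecessors: [7, 9]
ES = max(7, 9)
= 9


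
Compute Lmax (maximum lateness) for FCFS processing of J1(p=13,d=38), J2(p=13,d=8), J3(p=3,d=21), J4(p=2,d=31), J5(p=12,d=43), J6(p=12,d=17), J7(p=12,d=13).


Lateness per job (L = C - d):
  J1: C=13, d=38, L=-25
  J2: C=26, d=8, L=18
  J3: C=29, d=21, L=8
  J4: C=31, d=31, L=0
  J5: C=43, d=43, L=0
  J6: C=55, d=17, L=38
  J7: C=67, d=13, L=54
Lmax = max(-25, 18, 8, 0, 0, 38, 54)
= 54


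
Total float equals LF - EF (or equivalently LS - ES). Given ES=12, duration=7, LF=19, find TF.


EF = ES + duration = 12 + 7 = 19
LS = LF - duration = 19 - 7 = 12
Total Float = LF - EF = 19 - 19
(or LS - ES = 12 - 12)
= 0


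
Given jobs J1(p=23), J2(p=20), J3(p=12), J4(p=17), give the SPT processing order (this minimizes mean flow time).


SPT: sort by shortest processing time
  J3: p=12
  J4: p=17
  J2: p=20
  J1: p=23
Order: J3 → J4 → J2 → J1


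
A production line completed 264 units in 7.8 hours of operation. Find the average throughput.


Throughput = units / time
= 264 / 7.8
= 33.8 units/hour


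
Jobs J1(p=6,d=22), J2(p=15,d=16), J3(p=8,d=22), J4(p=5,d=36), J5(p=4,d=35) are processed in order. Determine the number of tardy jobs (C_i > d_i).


Completion vs due date:
  J1: C=6, d=22 → on time
  J2: C=21, d=16 → TARDY
  J3: C=29, d=22 → TARDY
  J4: C=34, d=36 → on time
  J5: C=38, d=35 → TARDY
Tardy jobs: J2, J3, J5
Count = 3


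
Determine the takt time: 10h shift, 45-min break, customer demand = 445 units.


Available = 10×60 - 45 = 555 min
Takt time = 555 / 445
= 1.25 min/unit


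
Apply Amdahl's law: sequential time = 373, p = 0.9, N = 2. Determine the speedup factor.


Amdahl's law: T_p = T × ((1-p) + p/N)
= 373 × ((1-0.9) + 0.9/2)
= 373 × (0.10 + 0.4500)
= 373 × 0.5500
= 205.15
Speedup = 373/205.15
= 1.82×


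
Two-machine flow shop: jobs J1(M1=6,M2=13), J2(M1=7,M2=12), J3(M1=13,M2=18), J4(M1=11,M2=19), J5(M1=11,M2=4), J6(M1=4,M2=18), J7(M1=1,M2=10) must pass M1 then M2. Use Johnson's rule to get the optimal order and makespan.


Johnson's rule:
Group 1 (M1≤M2, sort by M1): ['J7', 'J6', 'J1', 'J2', 'J4', 'J3']
Group 2 (M1>M2, sort desc M2): ['J5']
Sequence: J7 → J6 → J1 → J2 → J4 → J3 → J5
Makespan calculation:
  J7: M1 done=1, M2 done=11
  J6: M1 done=5, M2 done=29
  J1: M1 done=11, M2 done=42
  J2: M1 done=18, M2 done=54
  J4: M1 done=29, M2 done=73
  J3: M1 done=42, M2 done=91
  J5: M1 done=53, M2 done=95
= Sequence: J7 → J6 → J1 → J2 → J4 → J3 → J5, Makespan: 95


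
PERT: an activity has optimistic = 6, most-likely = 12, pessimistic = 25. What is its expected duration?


te = (o + 4m + p) / 6
= (6 + 4×12 + 25) / 6
= (6 + 48 + 25) / 6
= 79 / 6
= 13.17


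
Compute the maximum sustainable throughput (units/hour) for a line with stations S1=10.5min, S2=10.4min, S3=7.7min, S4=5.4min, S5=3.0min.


Bottleneck = longest station time
Station times: [10.5, 10.4, 7.7, 5.4, 3.0]
Max = 10.5 min
Rate = 60 / 10.5
= 5.71 units/hour (bottleneck: 10.5min)


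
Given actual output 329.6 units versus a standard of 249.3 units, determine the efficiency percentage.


Efficiency = (actual / standard) × 100
= (329.6 / 249.3) × 100
= 132.2%


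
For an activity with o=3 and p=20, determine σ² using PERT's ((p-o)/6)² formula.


σ² = ((p - o) / 6)² = (p - o)² / 36
= (20 - 3)² / 36
= 17² / 36
= 289 / 36
= 8.0278


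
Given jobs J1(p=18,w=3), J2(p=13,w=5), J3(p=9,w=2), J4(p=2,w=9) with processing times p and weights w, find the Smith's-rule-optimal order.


WSPT (Smith's rule): sort by p/w ascending
  J4: p/w = 2/9 = 0.222
  J2: p/w = 13/5 = 2.600
  J3: p/w = 9/2 = 4.500
  J1: p/w = 18/3 = 6.000
Order: J4 → J2 → J3 → J1


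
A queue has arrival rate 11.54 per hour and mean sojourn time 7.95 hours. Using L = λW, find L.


Little's law: L = λ × W
= 11.54 × 7.95
= 91.74


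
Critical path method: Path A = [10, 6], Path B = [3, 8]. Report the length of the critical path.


Path A: 10 + 6 = 16
Path B: 3 + 8 = 11
Critical path = longest = max(16, 11)
= 16 (Path A)


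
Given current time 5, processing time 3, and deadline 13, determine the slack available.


Slack = due - current_time - processing
= 13 - 5 - 3
= 5


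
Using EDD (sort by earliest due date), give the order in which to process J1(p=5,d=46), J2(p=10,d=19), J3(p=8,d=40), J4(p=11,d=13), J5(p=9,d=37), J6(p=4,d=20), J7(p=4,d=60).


EDD: sort by earliest due date
  J4: d=13, p=11
  J2: d=19, p=10
  J6: d=20, p=4
  J5: d=37, p=9
  J3: d=40, p=8
  J1: d=46, p=5
  J7: d=60, p=4
Order: J4 → J2 → J6 → J5 → J3 → J1 → J7


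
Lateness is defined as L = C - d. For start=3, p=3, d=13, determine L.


Completion = 3 + 3 = 6
Lateness = C - d = 6 - 13
= -7


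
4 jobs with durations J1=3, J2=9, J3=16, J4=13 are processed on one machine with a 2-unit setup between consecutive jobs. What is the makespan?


Makespan = Σ processing + (n-1) × setup
= (3 + 9 + 16 + 13) + (4-1)×2
= 41 + 6
= 47 time units


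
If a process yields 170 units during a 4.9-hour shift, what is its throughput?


Throughput = units / time
= 170 / 4.9
= 34.7 units/hour


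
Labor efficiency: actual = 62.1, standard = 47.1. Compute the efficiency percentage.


Efficiency = (actual / standard) × 100
= (62.1 / 47.1) × 100
= 131.8%


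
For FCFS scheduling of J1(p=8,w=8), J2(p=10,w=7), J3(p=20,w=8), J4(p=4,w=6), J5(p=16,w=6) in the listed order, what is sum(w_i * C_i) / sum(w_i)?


Completion times:
  J1: C=8, w×C=8×8=64
  J2: C=18, w×C=7×18=126
  J3: C=38, w×C=8×38=304
  J4: C=42, w×C=6×42=252
  J5: C=58, w×C=6×58=348
Sum w×C = 1094
Sum w = 35
Weighted avg = 1094/35
= 31.26


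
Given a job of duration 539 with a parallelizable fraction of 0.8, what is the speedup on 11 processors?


Amdahl's law: T_p = T × ((1-p) + p/N)
= 539 × ((1-0.8) + 0.8/11)
= 539 × (0.20 + 0.0727)
= 539 × 0.2727
= 147.00
Speedup = 539/147.00
= 3.67×


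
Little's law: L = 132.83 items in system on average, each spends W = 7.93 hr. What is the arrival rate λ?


Little's law: L = λW → λ = L / W
= 132.83 / 7.93
= 16.75 per hour


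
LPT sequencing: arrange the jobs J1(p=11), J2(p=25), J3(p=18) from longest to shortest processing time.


LPT: sort by longest processing time first
  J2: p=25
  J3: p=18
  J1: p=11
Order: J2 → J3 → J1


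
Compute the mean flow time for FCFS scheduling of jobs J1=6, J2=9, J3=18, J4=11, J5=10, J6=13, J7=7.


Completion times:
  J1: completes at 6
  J2: completes at 15
  J3: completes at 33
  J4: completes at 44
  J5: completes at 54
  J6: completes at 67
  J7: completes at 74
Sum = 293
Average = 293/7
= 41.86


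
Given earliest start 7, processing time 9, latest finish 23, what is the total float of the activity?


EF = ES + duration = 7 + 9 = 16
LS = LF - duration = 23 - 9 = 14
Total Float = LF - EF = 23 - 16
(or LS - ES = 14 - 7)
= 7


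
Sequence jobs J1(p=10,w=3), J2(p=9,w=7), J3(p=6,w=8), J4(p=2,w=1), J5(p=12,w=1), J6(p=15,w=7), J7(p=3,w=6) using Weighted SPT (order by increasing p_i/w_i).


WSPT (Smith's rule): sort by p/w ascending
  J7: p/w = 3/6 = 0.500
  J3: p/w = 6/8 = 0.750
  J2: p/w = 9/7 = 1.286
  J4: p/w = 2/1 = 2.000
  J6: p/w = 15/7 = 2.143
  J1: p/w = 10/3 = 3.333
  J5: p/w = 12/1 = 12.000
Order: J7 → J3 → J2 → J4 → J6 → J1 → J5


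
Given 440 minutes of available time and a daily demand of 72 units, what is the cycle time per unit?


Cycle time = available time / demand
= 440 / 72
= 6.11 min/unit


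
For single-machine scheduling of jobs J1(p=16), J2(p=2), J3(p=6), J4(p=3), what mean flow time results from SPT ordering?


SPT order: J2 → J4 → J3 → J1
Completion times:
  J2: C=2
  J4: C=5
  J3: C=11
  J1: C=27
Sum = 45, n = 4
Mean flow = 45/4
= 11.25


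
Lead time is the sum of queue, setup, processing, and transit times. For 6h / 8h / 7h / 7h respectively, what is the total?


Lead time = queue + setup + processing + transit
= 6 + 8 + 7 + 7
= 28 hours


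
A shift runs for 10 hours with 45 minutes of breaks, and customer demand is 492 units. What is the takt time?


Available = 10×60 - 45 = 555 min
Takt time = 555 / 492
= 1.13 min/unit


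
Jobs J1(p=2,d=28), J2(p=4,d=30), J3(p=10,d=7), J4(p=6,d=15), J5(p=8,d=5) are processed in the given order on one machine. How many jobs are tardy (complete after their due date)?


Completion vs due date:
  J1: C=2, d=28 → on time
  J2: C=6, d=30 → on time
  J3: C=16, d=7 → TARDY
  J4: C=22, d=15 → TARDY
  J5: C=30, d=5 → TARDY
Tardy jobs: J3, J4, J5
Count = 3


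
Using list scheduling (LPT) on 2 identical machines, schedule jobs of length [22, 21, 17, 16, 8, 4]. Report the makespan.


Jobs (LPT sorted): [22, 21, 17, 16, 8, 4]
Machines: 2
  J=22 → Machine 1 (load: 0+22=22)
  J=21 → Machine 2 (load: 0+21=21)
  J=17 → Machine 2 (load: 21+17=38)
  J=16 → Machine 1 (load: 22+16=38)
  J=8 → Machine 1 (load: 38+8=46)
  J=4 → Machine 2 (load: 38+4=42)
Machine loads: [46, 42]
Makespan = max = 46 time units


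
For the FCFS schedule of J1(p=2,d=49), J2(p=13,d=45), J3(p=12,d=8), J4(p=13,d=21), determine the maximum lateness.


Lateness per job (L = C - d):
  J1: C=2, d=49, L=-47
  J2: C=15, d=45, L=-30
  J3: C=27, d=8, L=19
  J4: C=40, d=21, L=19
Lmax = max(-47, -30, 19, 19)
= 19


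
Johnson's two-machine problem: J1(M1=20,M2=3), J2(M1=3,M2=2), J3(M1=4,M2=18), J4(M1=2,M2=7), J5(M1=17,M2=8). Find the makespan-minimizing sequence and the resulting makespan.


Johnson's rule:
Group 1 (M1≤M2, sort by M1): ['J4', 'J3']
Group 2 (M1>M2, sort desc M2): ['J5', 'J1', 'J2']
Sequence: J4 → J3 → J5 → J1 → J2
Makespan calculation:
  J4: M1 done=2, M2 done=9
  J3: M1 done=6, M2 done=27
  J5: M1 done=23, M2 done=35
  J1: M1 done=43, M2 done=46
  J2: M1 done=46, M2 done=48
= Sequence: J4 → J3 → J5 → J1 → J2, Makespan: 48


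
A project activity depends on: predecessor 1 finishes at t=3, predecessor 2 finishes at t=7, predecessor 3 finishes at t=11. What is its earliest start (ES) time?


ES = max of all predecessor completion times
Predecessors: [3, 7, 11]
ES = max(3, 7, 11)
= 11


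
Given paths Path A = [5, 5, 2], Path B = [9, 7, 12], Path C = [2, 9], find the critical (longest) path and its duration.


Path A: 5 + 5 + 2 = 12
Path B: 9 + 7 + 12 = 28
Path C: 2 + 9 = 11
Critical path = longest = max(12, 28, 11)
= 28 (Path B)


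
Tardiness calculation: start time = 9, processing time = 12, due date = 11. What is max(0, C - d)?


Completion = start + processing = 9 + 12 = 21
Tardiness = max(0, C - d) = max(0, 21 - 11)
= max(0, 10)
= 10


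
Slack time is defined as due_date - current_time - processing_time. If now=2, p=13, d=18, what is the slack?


Slack = due - current_time - processing
= 18 - 2 - 13
= 3


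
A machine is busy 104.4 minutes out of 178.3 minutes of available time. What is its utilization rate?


Utilization = busy / total × 100
= 104.4 / 178.3 × 100
= 58.6%


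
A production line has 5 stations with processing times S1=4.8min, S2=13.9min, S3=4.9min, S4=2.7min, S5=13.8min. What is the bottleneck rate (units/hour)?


Bottleneck = longest station time
Station times: [4.8, 13.9, 4.9, 2.7, 13.8]
Max = 13.9 min
Rate = 60 / 13.9
= 4.32 units/hour (bottleneck: 13.9min)


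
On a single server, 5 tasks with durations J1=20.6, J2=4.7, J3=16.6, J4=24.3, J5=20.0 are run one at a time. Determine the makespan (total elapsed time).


Sequential makespan: sum all processing times
= 20.6 + 4.7 + 16.6 + 24.3 + 20.0
= 86.2 time units


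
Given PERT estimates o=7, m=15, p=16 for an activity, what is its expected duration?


te = (o + 4m + p) / 6
= (7 + 4×15 + 16) / 6
= (7 + 60 + 16) / 6
= 83 / 6
= 13.83


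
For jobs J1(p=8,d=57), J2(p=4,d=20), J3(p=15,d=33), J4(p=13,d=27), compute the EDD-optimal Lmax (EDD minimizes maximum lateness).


EDD order: J2 → J4 → J3 → J1
Completion and lateness:
  J2: C=4, d=20, L=4-20=-16
  J4: C=17, d=27, L=17-27=-10
  J3: C=32, d=33, L=32-33=-1
  J1: C=40, d=57, L=40-57=-17
Lmax = max(-16, -10, -1, -17)
= -1


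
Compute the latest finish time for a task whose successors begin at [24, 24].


LF = min of all successor start times
Successors start at: [24, 24]
LF = min(24, 24)
= 24


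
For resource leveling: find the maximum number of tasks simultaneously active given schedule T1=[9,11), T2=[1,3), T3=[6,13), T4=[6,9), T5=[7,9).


Check each time point for overlaps:
  t=7: 3 tasks active (T3, T4, T5)
Max concurrent = 3


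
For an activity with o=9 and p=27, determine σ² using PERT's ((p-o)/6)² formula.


σ² = ((p - o) / 6)² = (p - o)² / 36
= (27 - 9)² / 36
= 18² / 36
= 324 / 36
= 9.0000


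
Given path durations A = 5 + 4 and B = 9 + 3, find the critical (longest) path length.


Path A: 5 + 4 = 9
Path B: 9 + 3 = 12
Critical path = longest = max(9, 12)
= 12 (Path B)


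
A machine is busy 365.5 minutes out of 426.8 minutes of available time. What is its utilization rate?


Utilization = busy / total × 100
= 365.5 / 426.8 × 100
= 85.6%


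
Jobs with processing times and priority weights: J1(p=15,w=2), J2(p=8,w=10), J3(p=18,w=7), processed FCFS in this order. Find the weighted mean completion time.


Completion times:
  J1: C=15, w×C=2×15=30
  J2: C=23, w×C=10×23=230
  J3: C=41, w×C=7×41=287
Sum w×C = 547
Sum w = 19
Weighted avg = 547/19
= 28.79


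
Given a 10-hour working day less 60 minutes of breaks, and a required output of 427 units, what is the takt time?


Available = 10×60 - 60 = 540 min
Takt time = 540 / 427
= 1.26 min/unit


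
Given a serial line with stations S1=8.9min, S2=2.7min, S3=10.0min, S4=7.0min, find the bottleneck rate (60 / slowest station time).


Bottleneck = longest station time
Station times: [8.9, 2.7, 10.0, 7.0]
Max = 10.0 min
Rate = 60 / 10.0
= 6.00 units/hour (bottleneck: 10.0min)


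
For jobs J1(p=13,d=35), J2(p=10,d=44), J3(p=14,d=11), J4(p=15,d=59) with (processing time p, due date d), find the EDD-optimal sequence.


EDD: sort by earliest due date
  J3: d=11, p=14
  J1: d=35, p=13
  J2: d=44, p=10
  J4: d=59, p=15
Order: J3 → J1 → J2 → J4


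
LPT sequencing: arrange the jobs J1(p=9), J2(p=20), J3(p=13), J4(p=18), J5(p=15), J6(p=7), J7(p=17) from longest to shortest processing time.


LPT: sort by longest processing time first
  J2: p=20
  J4: p=18
  J7: p=17
  J5: p=15
  J3: p=13
  J1: p=9
  J6: p=7
Order: J2 → J4 → J7 → J5 → J3 → J1 → J6


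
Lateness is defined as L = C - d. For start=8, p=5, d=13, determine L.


Completion = 8 + 5 = 13
Lateness = C - d = 13 - 13
= 0


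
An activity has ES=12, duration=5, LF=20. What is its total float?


EF = ES + duration = 12 + 5 = 17
LS = LF - duration = 20 - 5 = 15
Total Float = LF - EF = 20 - 17
(or LS - ES = 15 - 12)
= 3


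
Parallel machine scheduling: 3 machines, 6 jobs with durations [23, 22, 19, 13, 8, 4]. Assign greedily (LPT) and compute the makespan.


Jobs (LPT sorted): [23, 22, 19, 13, 8, 4]
Machines: 3
  J=23 → Machine 1 (load: 0+23=23)
  J=22 → Machine 2 (load: 0+22=22)
  J=19 → Machine 3 (load: 0+19=19)
  J=13 → Machine 3 (load: 19+13=32)
  J=8 → Machine 2 (load: 22+8=30)
  J=4 → Machine 1 (load: 23+4=27)
Machine loads: [27, 30, 32]
Makespan = max = 32 time units


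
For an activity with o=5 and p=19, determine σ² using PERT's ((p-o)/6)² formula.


σ² = ((p - o) / 6)² = (p - o)² / 36
= (19 - 5)² / 36
= 14² / 36
= 196 / 36
= 5.4444


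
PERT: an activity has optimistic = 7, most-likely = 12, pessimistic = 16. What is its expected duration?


te = (o + 4m + p) / 6
= (7 + 4×12 + 16) / 6
= (7 + 48 + 16) / 6
= 71 / 6
= 11.83


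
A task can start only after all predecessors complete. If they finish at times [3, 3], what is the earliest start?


ES = max of all predecessor completion times
Predecessors: [3, 3]
ES = max(3, 3)
= 3


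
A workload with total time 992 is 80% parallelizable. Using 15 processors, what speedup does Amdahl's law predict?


Amdahl's law: T_p = T × ((1-p) + p/N)
= 992 × ((1-0.8) + 0.8/15)
= 992 × (0.20 + 0.0533)
= 992 × 0.2533
= 251.31
Speedup = 992/251.31
= 3.95×


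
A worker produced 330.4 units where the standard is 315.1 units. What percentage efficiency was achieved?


Efficiency = (actual / standard) × 100
= (330.4 / 315.1) × 100
= 104.9%


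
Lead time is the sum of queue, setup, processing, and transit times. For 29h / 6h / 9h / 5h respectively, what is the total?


Lead time = queue + setup + processing + transit
= 29 + 6 + 9 + 5
= 49 hours


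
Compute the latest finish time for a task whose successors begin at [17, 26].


LF = min of all successor start times
Successors start at: [17, 26]
LF = min(17, 26)
= 17


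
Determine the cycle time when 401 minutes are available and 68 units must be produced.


Cycle time = available time / demand
= 401 / 68
= 5.90 min/unit


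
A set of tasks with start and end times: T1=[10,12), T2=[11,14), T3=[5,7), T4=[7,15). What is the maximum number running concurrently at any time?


Check each time point for overlaps:
  t=11: 3 tasks active (T1, T2, T4)
Max concurrent = 3


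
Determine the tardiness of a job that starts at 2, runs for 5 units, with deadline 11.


Completion = start + processing = 2 + 5 = 7
Tardiness = max(0, C - d) = max(0, 7 - 11)
= max(0, -4)
= 0


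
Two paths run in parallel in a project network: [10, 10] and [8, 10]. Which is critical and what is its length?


Path A: 10 + 10 = 20
Path B: 8 + 10 = 18
Critical path = longest = max(20, 18)
= 20 (Path A)


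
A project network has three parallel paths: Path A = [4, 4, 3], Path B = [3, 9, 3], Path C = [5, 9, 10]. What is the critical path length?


Path A: 4 + 4 + 3 = 11
Path B: 3 + 9 + 3 = 15
Path C: 5 + 9 + 10 = 24
Critical path = longest = max(11, 15, 24)
= 24 (Path C)


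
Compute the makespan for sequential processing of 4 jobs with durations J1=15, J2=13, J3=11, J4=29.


Sequential makespan: sum all processing times
= 15 + 13 + 11 + 29
= 68 time units


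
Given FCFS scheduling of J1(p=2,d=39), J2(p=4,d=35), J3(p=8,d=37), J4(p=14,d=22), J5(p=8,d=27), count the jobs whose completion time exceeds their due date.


Completion vs due date:
  J1: C=2, d=39 → on time
  J2: C=6, d=35 → on time
  J3: C=14, d=37 → on time
  J4: C=28, d=22 → TARDY
  J5: C=36, d=27 → TARDY
Tardy jobs: J4, J5
Count = 2


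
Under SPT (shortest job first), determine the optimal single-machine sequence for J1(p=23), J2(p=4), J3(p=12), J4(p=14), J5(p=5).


SPT: sort by shortest processing time
  J2: p=4
  J5: p=5
  J3: p=12
  J4: p=14
  J1: p=23
Order: J2 → J5 → J3 → J4 → J1


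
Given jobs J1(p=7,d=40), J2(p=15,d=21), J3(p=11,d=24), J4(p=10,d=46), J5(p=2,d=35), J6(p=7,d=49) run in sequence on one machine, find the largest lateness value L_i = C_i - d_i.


Lateness per job (L = C - d):
  J1: C=7, d=40, L=-33
  J2: C=22, d=21, L=1
  J3: C=33, d=24, L=9
  J4: C=43, d=46, L=-3
  J5: C=45, d=35, L=10
  J6: C=52, d=49, L=3
Lmax = max(-33, 1, 9, -3, 10, 3)
= 10


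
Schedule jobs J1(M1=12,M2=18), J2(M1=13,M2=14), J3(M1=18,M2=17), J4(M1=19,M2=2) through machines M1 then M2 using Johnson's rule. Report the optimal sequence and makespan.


Johnson's rule:
Group 1 (M1≤M2, sort by M1): ['J1', 'J2']
Group 2 (M1>M2, sort desc M2): ['J3', 'J4']
Sequence: J1 → J2 → J3 → J4
Makespan calculation:
  J1: M1 done=12, M2 done=30
  J2: M1 done=25, M2 done=44
  J3: M1 done=43, M2 done=61
  J4: M1 done=62, M2 done=64
= Sequence: J1 → J2 → J3 → J4, Makespan: 64


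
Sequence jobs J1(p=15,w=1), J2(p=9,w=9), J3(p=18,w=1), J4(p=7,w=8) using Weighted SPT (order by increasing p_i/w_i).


WSPT (Smith's rule): sort by p/w ascending
  J4: p/w = 7/8 = 0.875
  J2: p/w = 9/9 = 1.000
  J1: p/w = 15/1 = 15.000
  J3: p/w = 18/1 = 18.000
Order: J4 → J2 → J1 → J3


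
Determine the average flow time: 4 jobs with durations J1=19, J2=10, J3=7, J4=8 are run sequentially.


Completion times:
  J1: completes at 19
  J2: completes at 29
  J3: completes at 36
  J4: completes at 44
Sum = 128
Average = 128/4
= 32.00


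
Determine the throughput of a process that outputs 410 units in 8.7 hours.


Throughput = units / time
= 410 / 8.7
= 47.1 units/hour


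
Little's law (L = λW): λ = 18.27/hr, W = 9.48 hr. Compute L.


Little's law: L = λ × W
= 18.27 × 9.48
= 173.20


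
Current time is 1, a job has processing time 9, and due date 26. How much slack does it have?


Slack = due - current_time - processing
= 26 - 1 - 9
= 16


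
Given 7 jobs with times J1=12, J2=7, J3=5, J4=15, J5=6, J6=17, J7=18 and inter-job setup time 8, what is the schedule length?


Makespan = Σ processing + (n-1) × setup
= (12 + 7 + 5 + 15 + 6 + 17 + 18) + (7-1)×8
= 80 + 48
= 128 time units


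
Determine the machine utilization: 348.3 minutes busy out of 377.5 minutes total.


Utilization = busy / total × 100
= 348.3 / 377.5 × 100
= 92.3%


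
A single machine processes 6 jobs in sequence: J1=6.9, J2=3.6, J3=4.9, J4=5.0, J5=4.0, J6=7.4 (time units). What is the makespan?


Sequential makespan: sum all processing times
= 6.9 + 3.6 + 4.9 + 5.0 + 4.0 + 7.4
= 31.8 time units


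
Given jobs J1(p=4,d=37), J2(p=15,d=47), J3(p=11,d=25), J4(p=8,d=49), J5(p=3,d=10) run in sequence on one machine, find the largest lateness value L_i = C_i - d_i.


Lateness per job (L = C - d):
  J1: C=4, d=37, L=-33
  J2: C=19, d=47, L=-28
  J3: C=30, d=25, L=5
  J4: C=38, d=49, L=-11
  J5: C=41, d=10, L=31
Lmax = max(-33, -28, 5, -11, 31)
= 31


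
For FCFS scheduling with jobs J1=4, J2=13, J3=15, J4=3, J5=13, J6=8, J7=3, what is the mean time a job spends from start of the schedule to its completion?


Completion times:
  J1: completes at 4
  J2: completes at 17
  J3: completes at 32
  J4: completes at 35
  J5: completes at 48
  J6: completes at 56
  J7: completes at 59
Sum = 251
Average = 251/7
= 35.86


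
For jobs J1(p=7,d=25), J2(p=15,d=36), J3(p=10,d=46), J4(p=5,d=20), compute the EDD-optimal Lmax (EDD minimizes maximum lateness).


EDD order: J4 → J1 → J2 → J3
Completion and lateness:
  J4: C=5, d=20, L=5-20=-15
  J1: C=12, d=25, L=12-25=-13
  J2: C=27, d=36, L=27-36=-9
  J3: C=37, d=46, L=37-46=-9
Lmax = max(-15, -13, -9, -9)
= -9


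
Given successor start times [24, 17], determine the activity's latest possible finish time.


LF = min of all successor start times
Successors start at: [24, 17]
LF = min(24, 17)
= 17


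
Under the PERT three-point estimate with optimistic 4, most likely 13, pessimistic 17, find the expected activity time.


te = (o + 4m + p) / 6
= (4 + 4×13 + 17) / 6
= (4 + 52 + 17) / 6
= 73 / 6
= 12.17


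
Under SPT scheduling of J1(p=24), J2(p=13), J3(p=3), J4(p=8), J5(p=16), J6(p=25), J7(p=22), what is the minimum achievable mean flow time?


SPT order: J3 → J4 → J2 → J5 → J7 → J1 → J6
Completion times:
  J3: C=3
  J4: C=11
  J2: C=24
  J5: C=40
  J7: C=62
  J1: C=86
  J6: C=111
Sum = 337, n = 7
Mean flow = 337/7
= 48.14


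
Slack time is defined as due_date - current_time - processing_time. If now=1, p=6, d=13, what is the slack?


Slack = due - current_time - processing
= 13 - 1 - 6
= 6


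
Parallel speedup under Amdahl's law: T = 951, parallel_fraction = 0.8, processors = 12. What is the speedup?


Amdahl's law: T_p = T × ((1-p) + p/N)
= 951 × ((1-0.8) + 0.8/12)
= 951 × (0.20 + 0.0667)
= 951 × 0.2667
= 253.60
Speedup = 951/253.60
= 3.75×


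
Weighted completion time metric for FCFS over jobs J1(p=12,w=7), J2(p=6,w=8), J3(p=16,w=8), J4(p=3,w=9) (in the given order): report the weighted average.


Completion times:
  J1: C=12, w×C=7×12=84
  J2: C=18, w×C=8×18=144
  J3: C=34, w×C=8×34=272
  J4: C=37, w×C=9×37=333
Sum w×C = 833
Sum w = 32
Weighted avg = 833/32
= 26.03


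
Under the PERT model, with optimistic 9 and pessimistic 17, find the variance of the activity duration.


σ² = ((p - o) / 6)² = (p - o)² / 36
= (17 - 9)² / 36
= 8² / 36
= 64 / 36
= 1.7778


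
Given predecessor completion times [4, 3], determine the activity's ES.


ES = max of all predecessor completion times
Predecessors: [4, 3]
ES = max(4, 3)
= 4


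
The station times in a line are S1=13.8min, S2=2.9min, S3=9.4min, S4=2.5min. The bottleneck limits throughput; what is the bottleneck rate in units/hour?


Bottleneck = longest station time
Station times: [13.8, 2.9, 9.4, 2.5]
Max = 13.8 min
Rate = 60 / 13.8
= 4.35 units/hour (bottleneck: 13.8min)


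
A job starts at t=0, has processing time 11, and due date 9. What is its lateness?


Completion = 0 + 11 = 11
Lateness = C - d = 11 - 9
= 2


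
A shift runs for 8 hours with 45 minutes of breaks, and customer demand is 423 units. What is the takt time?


Available = 8×60 - 45 = 435 min
Takt time = 435 / 423
= 1.03 min/unit


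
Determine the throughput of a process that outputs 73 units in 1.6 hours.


Throughput = units / time
= 73 / 1.6
= 45.6 units/hour


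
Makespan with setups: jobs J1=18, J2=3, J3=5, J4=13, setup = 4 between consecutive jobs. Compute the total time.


Makespan = Σ processing + (n-1) × setup
= (18 + 3 + 5 + 13) + (4-1)×4
= 39 + 12
= 51 time units


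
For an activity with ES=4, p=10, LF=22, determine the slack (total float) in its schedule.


EF = ES + duration = 4 + 10 = 14
LS = LF - duration = 22 - 10 = 12
Total Float = LF - EF = 22 - 14
(or LS - ES = 12 - 4)
= 8


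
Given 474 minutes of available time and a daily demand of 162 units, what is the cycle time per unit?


Cycle time = available time / demand
= 474 / 162
= 2.93 min/unit


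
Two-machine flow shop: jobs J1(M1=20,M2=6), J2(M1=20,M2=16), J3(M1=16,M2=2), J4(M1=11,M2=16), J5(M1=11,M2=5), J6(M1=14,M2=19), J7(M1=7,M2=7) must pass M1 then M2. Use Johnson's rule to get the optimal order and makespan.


Johnson's rule:
Group 1 (M1≤M2, sort by M1): ['J7', 'J4', 'J6']
Group 2 (M1>M2, sort desc M2): ['J2', 'J1', 'J5', 'J3']
Sequence: J7 → J4 → J6 → J2 → J1 → J5 → J3
Makespan calculation:
  J7: M1 done=7, M2 done=14
  J4: M1 done=18, M2 done=34
  J6: M1 done=32, M2 done=53
  J2: M1 done=52, M2 done=69
  J1: M1 done=72, M2 done=78
  J5: M1 done=83, M2 done=88
  J3: M1 done=99, M2 done=101
= Sequence: J7 → J4 → J6 → J2 → J1 → J5 → J3, Makespan: 101


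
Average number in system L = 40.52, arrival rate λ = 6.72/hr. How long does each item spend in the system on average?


Little's law: L = λW → W = L / λ
= 40.52 / 6.72
= 6.03 hours


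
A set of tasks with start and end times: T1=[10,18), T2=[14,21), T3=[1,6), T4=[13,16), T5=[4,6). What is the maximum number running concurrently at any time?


Check each time point for overlaps:
  t=14: 3 tasks active (T1, T2, T4)
Max concurrent = 3


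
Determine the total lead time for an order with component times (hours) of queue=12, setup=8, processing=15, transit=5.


Lead time = queue + setup + processing + transit
= 12 + 8 + 15 + 5
= 40 hours


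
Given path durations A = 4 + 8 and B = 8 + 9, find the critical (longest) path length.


Path A: 4 + 8 = 12
Path B: 8 + 9 = 17
Critical path = longest = max(12, 17)
= 17 (Path B)


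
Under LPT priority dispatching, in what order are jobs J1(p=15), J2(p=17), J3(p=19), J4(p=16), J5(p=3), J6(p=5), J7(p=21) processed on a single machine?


LPT: sort by longest processing time first
  J7: p=21
  J3: p=19
  J2: p=17
  J4: p=16
  J1: p=15
  J6: p=5
  J5: p=3
Order: J7 → J3 → J2 → J4 → J1 → J6 → J5


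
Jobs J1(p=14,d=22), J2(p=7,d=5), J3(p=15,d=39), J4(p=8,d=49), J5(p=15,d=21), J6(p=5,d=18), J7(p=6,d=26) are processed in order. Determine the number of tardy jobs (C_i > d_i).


Completion vs due date:
  J1: C=14, d=22 → on time
  J2: C=21, d=5 → TARDY
  J3: C=36, d=39 → on time
  J4: C=44, d=49 → on time
  J5: C=59, d=21 → TARDY
  J6: C=64, d=18 → TARDY
  J7: C=70, d=26 → TARDY
Tardy jobs: J2, J5, J6, J7
Count = 4


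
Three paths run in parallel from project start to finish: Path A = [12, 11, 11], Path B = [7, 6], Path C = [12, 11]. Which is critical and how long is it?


Path A: 12 + 11 + 11 = 34
Path B: 7 + 6 = 13
Path C: 12 + 11 = 23
Critical path = longest = max(34, 13, 23)
= 34 (Path A)


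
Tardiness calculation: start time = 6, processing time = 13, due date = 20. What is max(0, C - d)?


Completion = start + processing = 6 + 13 = 19
Tardiness = max(0, C - d) = max(0, 19 - 20)
= max(0, -1)
= 0


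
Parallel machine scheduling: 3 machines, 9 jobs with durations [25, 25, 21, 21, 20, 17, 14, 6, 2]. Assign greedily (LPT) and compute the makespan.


Jobs (LPT sorted): [25, 25, 21, 21, 20, 17, 14, 6, 2]
Machines: 3
  J=25 → Machine 1 (load: 0+25=25)
  J=25 → Machine 2 (load: 0+25=25)
  J=21 → Machine 3 (load: 0+21=21)
  J=21 → Machine 3 (load: 21+21=42)
  J=20 → Machine 1 (load: 25+20=45)
  J=17 → Machine 2 (load: 25+17=42)
  J=14 → Machine 2 (load: 42+14=56)
  J=6 → Machine 3 (load: 42+6=48)
  J=2 → Machine 1 (load: 45+2=47)
Machine loads: [47, 56, 48]
Makespan = max = 56 time units


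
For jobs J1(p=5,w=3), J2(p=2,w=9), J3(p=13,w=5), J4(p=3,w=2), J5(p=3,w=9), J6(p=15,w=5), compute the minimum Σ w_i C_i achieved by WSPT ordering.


WSPT order (by p/w): J2 → J5 → J4 → J1 → J3 → J6
  J2: C=2, w·C=9×2=18
  J5: C=5, w·C=9×5=45
  J4: C=8, w·C=2×8=16
  J1: C=13, w·C=3×13=39
  J3: C=26, w·C=5×26=130
  J6: C=41, w·C=5×41=205
Σ w·C = 453
= 453


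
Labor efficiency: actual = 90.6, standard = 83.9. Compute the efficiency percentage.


Efficiency = (actual / standard) × 100
= (90.6 / 83.9) × 100
= 108.0%


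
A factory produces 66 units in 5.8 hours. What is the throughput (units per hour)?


Throughput = units / time
= 66 / 5.8
= 11.4 units/hour


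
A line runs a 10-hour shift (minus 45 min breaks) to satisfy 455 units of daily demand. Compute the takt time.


Available = 10×60 - 45 = 555 min
Takt time = 555 / 455
= 1.22 min/unit


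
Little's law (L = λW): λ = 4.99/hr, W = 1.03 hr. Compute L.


Little's law: L = λ × W
= 4.99 × 1.03
= 5.14


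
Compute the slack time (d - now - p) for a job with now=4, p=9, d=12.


Slack = due - current_time - processing
= 12 - 4 - 9
= -1


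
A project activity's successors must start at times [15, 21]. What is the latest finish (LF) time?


LF = min of all successor start times
Successors start at: [15, 21]
LF = min(15, 21)
= 15


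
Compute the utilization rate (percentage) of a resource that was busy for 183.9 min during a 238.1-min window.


Utilization = busy / total × 100
= 183.9 / 238.1 × 100
= 77.2%


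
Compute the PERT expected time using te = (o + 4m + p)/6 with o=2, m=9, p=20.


te = (o + 4m + p) / 6
= (2 + 4×9 + 20) / 6
= (2 + 36 + 20) / 6
= 58 / 6
= 9.67


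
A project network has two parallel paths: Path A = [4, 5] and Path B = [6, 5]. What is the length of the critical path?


Path A: 4 + 5 = 9
Path B: 6 + 5 = 11
Critical path = longest = max(9, 11)
= 11 (Path B)


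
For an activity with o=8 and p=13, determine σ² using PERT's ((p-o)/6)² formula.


σ² = ((p - o) / 6)² = (p - o)² / 36
= (13 - 8)² / 36
= 5² / 36
= 25 / 36
= 0.6944


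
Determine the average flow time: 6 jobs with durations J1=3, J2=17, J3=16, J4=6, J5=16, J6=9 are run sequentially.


Completion times:
  J1: completes at 3
  J2: completes at 20
  J3: completes at 36
  J4: completes at 42
  J5: completes at 58
  J6: completes at 67
Sum = 226
Average = 226/6
= 37.67


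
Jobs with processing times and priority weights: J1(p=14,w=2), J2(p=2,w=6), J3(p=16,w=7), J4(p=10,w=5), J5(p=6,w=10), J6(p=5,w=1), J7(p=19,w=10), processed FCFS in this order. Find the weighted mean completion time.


Completion times:
  J1: C=14, w×C=2×14=28
  J2: C=16, w×C=6×16=96
  J3: C=32, w×C=7×32=224
  J4: C=42, w×C=5×42=210
  J5: C=48, w×C=10×48=480
  J6: C=53, w×C=1×53=53
  J7: C=72, w×C=10×72=720
Sum w×C = 1811
Sum w = 41
Weighted avg = 1811/41
= 44.17


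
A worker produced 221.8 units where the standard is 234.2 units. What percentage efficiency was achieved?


Efficiency = (actual / standard) × 100
= (221.8 / 234.2) × 100
= 94.7%


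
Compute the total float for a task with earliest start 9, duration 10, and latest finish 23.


EF = ES + duration = 9 + 10 = 19
LS = LF - duration = 23 - 10 = 13
Total Float = LF - EF = 23 - 19
(or LS - ES = 13 - 9)
= 4


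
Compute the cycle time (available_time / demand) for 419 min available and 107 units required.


Cycle time = available time / demand
= 419 / 107
= 3.92 min/unit


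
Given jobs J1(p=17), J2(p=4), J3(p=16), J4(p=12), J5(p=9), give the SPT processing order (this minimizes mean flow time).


SPT: sort by shortest processing time
  J2: p=4
  J5: p=9
  J4: p=12
  J3: p=16
  J1: p=17
Order: J2 → J5 → J4 → J3 → J1


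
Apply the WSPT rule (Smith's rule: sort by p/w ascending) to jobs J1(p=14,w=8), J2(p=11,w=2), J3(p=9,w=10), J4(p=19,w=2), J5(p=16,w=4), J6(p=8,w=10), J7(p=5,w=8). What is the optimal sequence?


WSPT (Smith's rule): sort by p/w ascending
  J7: p/w = 5/8 = 0.625
  J6: p/w = 8/10 = 0.800
  J3: p/w = 9/10 = 0.900
  J1: p/w = 14/8 = 1.750
  J5: p/w = 16/4 = 4.000
  J2: p/w = 11/2 = 5.500
  J4: p/w = 19/2 = 9.500
Order: J7 → J6 → J3 → J1 → J5 → J2 → J4


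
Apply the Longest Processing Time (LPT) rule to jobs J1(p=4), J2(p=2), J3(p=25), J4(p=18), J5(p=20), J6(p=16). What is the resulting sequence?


LPT: sort by longest processing time first
  J3: p=25
  J5: p=20
  J4: p=18
  J6: p=16
  J1: p=4
  J2: p=2
Order: J3 → J5 → J4 → J6 → J1 → J2


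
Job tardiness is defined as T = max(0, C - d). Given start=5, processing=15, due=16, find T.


Completion = start + processing = 5 + 15 = 20
Tardiness = max(0, C - d) = max(0, 20 - 16)
= max(0, 4)
= 4


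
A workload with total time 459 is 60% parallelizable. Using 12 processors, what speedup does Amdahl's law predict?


Amdahl's law: T_p = T × ((1-p) + p/N)
= 459 × ((1-0.6) + 0.6/12)
= 459 × (0.40 + 0.0500)
= 459 × 0.4500
= 206.55
Speedup = 459/206.55
= 2.22×


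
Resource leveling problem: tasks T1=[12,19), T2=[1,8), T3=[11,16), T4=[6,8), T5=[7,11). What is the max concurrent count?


Check each time point for overlaps:
  t=7: 3 tasks active (T2, T4, T5)
Max concurrent = 3


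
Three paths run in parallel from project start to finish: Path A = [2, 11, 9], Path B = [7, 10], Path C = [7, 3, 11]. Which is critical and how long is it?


Path A: 2 + 11 + 9 = 22
Path B: 7 + 10 = 17
Path C: 7 + 3 + 11 = 21
Critical path = longest = max(22, 17, 21)
= 22 (Path A)


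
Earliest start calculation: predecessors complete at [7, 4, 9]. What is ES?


ES = max of all predecessor completion times
Predecessors: [7, 4, 9]
ES = max(7, 4, 9)
= 9


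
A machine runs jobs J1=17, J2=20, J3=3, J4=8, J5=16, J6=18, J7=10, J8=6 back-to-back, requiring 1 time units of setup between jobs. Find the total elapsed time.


Makespan = Σ processing + (n-1) × setup
= (17 + 20 + 3 + 8 + 16 + 18 + 10 + 6) + (8-1)×1
= 98 + 7
= 105 time units


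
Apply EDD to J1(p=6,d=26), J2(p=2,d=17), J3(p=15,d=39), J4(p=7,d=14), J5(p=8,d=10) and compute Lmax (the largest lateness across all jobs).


EDD order: J5 → J4 → J2 → J1 → J3
Completion and lateness:
  J5: C=8, d=10, L=8-10=-2
  J4: C=15, d=14, L=15-14=1
  J2: C=17, d=17, L=17-17=0
  J1: C=23, d=26, L=23-26=-3
  J3: C=38, d=39, L=38-39=-1
Lmax = max(-2, 1, 0, -3, -1)
= 1


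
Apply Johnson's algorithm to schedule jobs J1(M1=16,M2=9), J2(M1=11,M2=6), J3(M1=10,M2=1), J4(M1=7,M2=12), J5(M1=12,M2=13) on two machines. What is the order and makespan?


Johnson's rule:
Group 1 (M1≤M2, sort by M1): ['J4', 'J5']
Group 2 (M1>M2, sort desc M2): ['J1', 'J2', 'J3']
Sequence: J4 → J5 → J1 → J2 → J3
Makespan calculation:
  J4: M1 done=7, M2 done=19
  J5: M1 done=19, M2 done=32
  J1: M1 done=35, M2 done=44
  J2: M1 done=46, M2 done=52
  J3: M1 done=56, M2 done=57
= Sequence: J4 → J5 → J1 → J2 → J3, Makespan: 57
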